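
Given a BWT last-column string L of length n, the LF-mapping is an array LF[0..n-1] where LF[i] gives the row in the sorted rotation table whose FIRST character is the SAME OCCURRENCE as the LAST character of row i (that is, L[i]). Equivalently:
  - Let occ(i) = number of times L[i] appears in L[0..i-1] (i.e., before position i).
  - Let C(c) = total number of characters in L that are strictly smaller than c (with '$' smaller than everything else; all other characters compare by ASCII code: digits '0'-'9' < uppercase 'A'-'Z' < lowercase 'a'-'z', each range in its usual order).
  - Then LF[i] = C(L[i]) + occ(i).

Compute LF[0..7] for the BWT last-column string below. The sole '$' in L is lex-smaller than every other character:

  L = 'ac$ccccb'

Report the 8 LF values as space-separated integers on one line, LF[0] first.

Char counts: '$':1, 'a':1, 'b':1, 'c':5
C (first-col start): C('$')=0, C('a')=1, C('b')=2, C('c')=3
L[0]='a': occ=0, LF[0]=C('a')+0=1+0=1
L[1]='c': occ=0, LF[1]=C('c')+0=3+0=3
L[2]='$': occ=0, LF[2]=C('$')+0=0+0=0
L[3]='c': occ=1, LF[3]=C('c')+1=3+1=4
L[4]='c': occ=2, LF[4]=C('c')+2=3+2=5
L[5]='c': occ=3, LF[5]=C('c')+3=3+3=6
L[6]='c': occ=4, LF[6]=C('c')+4=3+4=7
L[7]='b': occ=0, LF[7]=C('b')+0=2+0=2

Answer: 1 3 0 4 5 6 7 2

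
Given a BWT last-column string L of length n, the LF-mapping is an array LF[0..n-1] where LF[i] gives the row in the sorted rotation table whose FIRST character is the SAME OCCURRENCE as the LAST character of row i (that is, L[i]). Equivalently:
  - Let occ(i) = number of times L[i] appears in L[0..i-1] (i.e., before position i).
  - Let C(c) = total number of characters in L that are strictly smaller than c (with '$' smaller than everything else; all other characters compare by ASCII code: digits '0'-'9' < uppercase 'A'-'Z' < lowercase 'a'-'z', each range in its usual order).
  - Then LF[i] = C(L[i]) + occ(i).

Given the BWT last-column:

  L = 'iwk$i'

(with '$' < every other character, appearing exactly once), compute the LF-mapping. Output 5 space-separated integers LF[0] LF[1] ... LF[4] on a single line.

Answer: 1 4 3 0 2

Derivation:
Char counts: '$':1, 'i':2, 'k':1, 'w':1
C (first-col start): C('$')=0, C('i')=1, C('k')=3, C('w')=4
L[0]='i': occ=0, LF[0]=C('i')+0=1+0=1
L[1]='w': occ=0, LF[1]=C('w')+0=4+0=4
L[2]='k': occ=0, LF[2]=C('k')+0=3+0=3
L[3]='$': occ=0, LF[3]=C('$')+0=0+0=0
L[4]='i': occ=1, LF[4]=C('i')+1=1+1=2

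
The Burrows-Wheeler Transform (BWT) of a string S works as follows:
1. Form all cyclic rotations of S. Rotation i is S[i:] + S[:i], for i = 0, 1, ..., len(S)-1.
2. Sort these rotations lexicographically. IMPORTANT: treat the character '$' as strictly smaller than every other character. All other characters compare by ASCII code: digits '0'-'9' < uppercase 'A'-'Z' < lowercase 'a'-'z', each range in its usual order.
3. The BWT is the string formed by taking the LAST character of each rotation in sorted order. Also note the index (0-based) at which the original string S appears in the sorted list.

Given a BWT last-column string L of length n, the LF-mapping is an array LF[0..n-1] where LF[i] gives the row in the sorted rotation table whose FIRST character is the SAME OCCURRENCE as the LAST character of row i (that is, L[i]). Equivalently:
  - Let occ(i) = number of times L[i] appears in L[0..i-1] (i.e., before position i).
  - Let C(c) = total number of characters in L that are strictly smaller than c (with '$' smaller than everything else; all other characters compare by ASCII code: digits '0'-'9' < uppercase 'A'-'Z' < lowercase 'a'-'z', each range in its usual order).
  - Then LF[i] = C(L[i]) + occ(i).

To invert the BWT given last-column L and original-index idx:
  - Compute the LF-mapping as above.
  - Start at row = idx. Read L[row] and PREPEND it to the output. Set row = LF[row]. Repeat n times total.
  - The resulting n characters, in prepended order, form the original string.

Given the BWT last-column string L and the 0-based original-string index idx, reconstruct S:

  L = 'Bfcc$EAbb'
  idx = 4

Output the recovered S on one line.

LF mapping: 2 8 6 7 0 3 1 4 5
Walk LF starting at row 4, prepending L[row]:
  step 1: row=4, L[4]='$', prepend. Next row=LF[4]=0
  step 2: row=0, L[0]='B', prepend. Next row=LF[0]=2
  step 3: row=2, L[2]='c', prepend. Next row=LF[2]=6
  step 4: row=6, L[6]='A', prepend. Next row=LF[6]=1
  step 5: row=1, L[1]='f', prepend. Next row=LF[1]=8
  step 6: row=8, L[8]='b', prepend. Next row=LF[8]=5
  step 7: row=5, L[5]='E', prepend. Next row=LF[5]=3
  step 8: row=3, L[3]='c', prepend. Next row=LF[3]=7
  step 9: row=7, L[7]='b', prepend. Next row=LF[7]=4
Reversed output: bcEbfAcB$

Answer: bcEbfAcB$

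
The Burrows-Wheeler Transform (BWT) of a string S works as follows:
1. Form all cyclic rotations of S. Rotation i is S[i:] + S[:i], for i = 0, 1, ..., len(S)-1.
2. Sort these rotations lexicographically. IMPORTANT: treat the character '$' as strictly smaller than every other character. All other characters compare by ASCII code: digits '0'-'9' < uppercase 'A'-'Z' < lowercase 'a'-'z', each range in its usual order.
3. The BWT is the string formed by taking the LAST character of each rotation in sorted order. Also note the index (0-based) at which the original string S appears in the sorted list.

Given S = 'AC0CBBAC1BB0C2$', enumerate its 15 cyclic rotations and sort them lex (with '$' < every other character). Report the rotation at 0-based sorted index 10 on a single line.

Answer: BBAC1BB0C2$AC0C

Derivation:
All 15 rotations (rotation i = S[i:]+S[:i]):
  rot[0] = AC0CBBAC1BB0C2$
  rot[1] = C0CBBAC1BB0C2$A
  rot[2] = 0CBBAC1BB0C2$AC
  rot[3] = CBBAC1BB0C2$AC0
  rot[4] = BBAC1BB0C2$AC0C
  rot[5] = BAC1BB0C2$AC0CB
  rot[6] = AC1BB0C2$AC0CBB
  rot[7] = C1BB0C2$AC0CBBA
  rot[8] = 1BB0C2$AC0CBBAC
  rot[9] = BB0C2$AC0CBBAC1
  rot[10] = B0C2$AC0CBBAC1B
  rot[11] = 0C2$AC0CBBAC1BB
  rot[12] = C2$AC0CBBAC1BB0
  rot[13] = 2$AC0CBBAC1BB0C
  rot[14] = $AC0CBBAC1BB0C2
Sorted (with $ < everything):
  sorted[0] = $AC0CBBAC1BB0C2
  sorted[1] = 0C2$AC0CBBAC1BB
  sorted[2] = 0CBBAC1BB0C2$AC
  sorted[3] = 1BB0C2$AC0CBBAC
  sorted[4] = 2$AC0CBBAC1BB0C
  sorted[5] = AC0CBBAC1BB0C2$
  sorted[6] = AC1BB0C2$AC0CBB
  sorted[7] = B0C2$AC0CBBAC1B
  sorted[8] = BAC1BB0C2$AC0CB
  sorted[9] = BB0C2$AC0CBBAC1
  sorted[10] = BBAC1BB0C2$AC0C
  sorted[11] = C0CBBAC1BB0C2$A
  sorted[12] = C1BB0C2$AC0CBBA
  sorted[13] = C2$AC0CBBAC1BB0
  sorted[14] = CBBAC1BB0C2$AC0
sorted[10] = BBAC1BB0C2$AC0C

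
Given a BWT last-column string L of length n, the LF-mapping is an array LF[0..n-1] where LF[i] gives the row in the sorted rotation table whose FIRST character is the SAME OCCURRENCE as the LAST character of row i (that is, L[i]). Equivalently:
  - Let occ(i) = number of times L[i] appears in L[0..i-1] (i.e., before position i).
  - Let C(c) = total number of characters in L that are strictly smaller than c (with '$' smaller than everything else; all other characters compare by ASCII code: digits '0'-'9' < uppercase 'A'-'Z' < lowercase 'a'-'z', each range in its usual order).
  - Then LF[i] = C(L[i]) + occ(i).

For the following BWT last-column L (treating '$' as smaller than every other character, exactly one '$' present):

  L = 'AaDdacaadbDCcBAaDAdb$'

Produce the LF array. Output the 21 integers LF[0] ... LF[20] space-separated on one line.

Char counts: '$':1, 'A':3, 'B':1, 'C':1, 'D':3, 'a':5, 'b':2, 'c':2, 'd':3
C (first-col start): C('$')=0, C('A')=1, C('B')=4, C('C')=5, C('D')=6, C('a')=9, C('b')=14, C('c')=16, C('d')=18
L[0]='A': occ=0, LF[0]=C('A')+0=1+0=1
L[1]='a': occ=0, LF[1]=C('a')+0=9+0=9
L[2]='D': occ=0, LF[2]=C('D')+0=6+0=6
L[3]='d': occ=0, LF[3]=C('d')+0=18+0=18
L[4]='a': occ=1, LF[4]=C('a')+1=9+1=10
L[5]='c': occ=0, LF[5]=C('c')+0=16+0=16
L[6]='a': occ=2, LF[6]=C('a')+2=9+2=11
L[7]='a': occ=3, LF[7]=C('a')+3=9+3=12
L[8]='d': occ=1, LF[8]=C('d')+1=18+1=19
L[9]='b': occ=0, LF[9]=C('b')+0=14+0=14
L[10]='D': occ=1, LF[10]=C('D')+1=6+1=7
L[11]='C': occ=0, LF[11]=C('C')+0=5+0=5
L[12]='c': occ=1, LF[12]=C('c')+1=16+1=17
L[13]='B': occ=0, LF[13]=C('B')+0=4+0=4
L[14]='A': occ=1, LF[14]=C('A')+1=1+1=2
L[15]='a': occ=4, LF[15]=C('a')+4=9+4=13
L[16]='D': occ=2, LF[16]=C('D')+2=6+2=8
L[17]='A': occ=2, LF[17]=C('A')+2=1+2=3
L[18]='d': occ=2, LF[18]=C('d')+2=18+2=20
L[19]='b': occ=1, LF[19]=C('b')+1=14+1=15
L[20]='$': occ=0, LF[20]=C('$')+0=0+0=0

Answer: 1 9 6 18 10 16 11 12 19 14 7 5 17 4 2 13 8 3 20 15 0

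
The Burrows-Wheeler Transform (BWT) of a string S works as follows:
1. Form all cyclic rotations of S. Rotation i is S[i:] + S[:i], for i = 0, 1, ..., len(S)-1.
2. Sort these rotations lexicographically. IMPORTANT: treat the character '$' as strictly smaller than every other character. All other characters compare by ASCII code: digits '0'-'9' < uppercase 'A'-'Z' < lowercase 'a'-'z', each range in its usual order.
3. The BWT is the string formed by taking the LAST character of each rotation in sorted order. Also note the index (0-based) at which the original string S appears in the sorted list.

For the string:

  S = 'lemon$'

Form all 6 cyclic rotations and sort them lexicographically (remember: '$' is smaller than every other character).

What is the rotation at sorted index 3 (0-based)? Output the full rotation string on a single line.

Answer: mon$le

Derivation:
All 6 rotations (rotation i = S[i:]+S[:i]):
  rot[0] = lemon$
  rot[1] = emon$l
  rot[2] = mon$le
  rot[3] = on$lem
  rot[4] = n$lemo
  rot[5] = $lemon
Sorted (with $ < everything):
  sorted[0] = $lemon
  sorted[1] = emon$l
  sorted[2] = lemon$
  sorted[3] = mon$le
  sorted[4] = n$lemo
  sorted[5] = on$lem
sorted[3] = mon$le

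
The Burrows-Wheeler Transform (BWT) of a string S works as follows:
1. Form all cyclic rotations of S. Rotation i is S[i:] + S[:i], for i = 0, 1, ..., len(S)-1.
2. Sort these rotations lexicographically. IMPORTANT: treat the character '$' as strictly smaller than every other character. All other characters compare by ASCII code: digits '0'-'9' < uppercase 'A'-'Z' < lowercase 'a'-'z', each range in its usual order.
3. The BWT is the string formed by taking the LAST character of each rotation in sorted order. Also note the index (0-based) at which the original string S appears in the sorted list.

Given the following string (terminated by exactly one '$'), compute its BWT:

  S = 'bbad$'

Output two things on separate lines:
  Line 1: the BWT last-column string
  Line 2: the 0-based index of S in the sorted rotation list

All 5 rotations (rotation i = S[i:]+S[:i]):
  rot[0] = bbad$
  rot[1] = bad$b
  rot[2] = ad$bb
  rot[3] = d$bba
  rot[4] = $bbad
Sorted (with $ < everything):
  sorted[0] = $bbad  (last char: 'd')
  sorted[1] = ad$bb  (last char: 'b')
  sorted[2] = bad$b  (last char: 'b')
  sorted[3] = bbad$  (last char: '$')
  sorted[4] = d$bba  (last char: 'a')
Last column: dbb$a
Original string S is at sorted index 3

Answer: dbb$a
3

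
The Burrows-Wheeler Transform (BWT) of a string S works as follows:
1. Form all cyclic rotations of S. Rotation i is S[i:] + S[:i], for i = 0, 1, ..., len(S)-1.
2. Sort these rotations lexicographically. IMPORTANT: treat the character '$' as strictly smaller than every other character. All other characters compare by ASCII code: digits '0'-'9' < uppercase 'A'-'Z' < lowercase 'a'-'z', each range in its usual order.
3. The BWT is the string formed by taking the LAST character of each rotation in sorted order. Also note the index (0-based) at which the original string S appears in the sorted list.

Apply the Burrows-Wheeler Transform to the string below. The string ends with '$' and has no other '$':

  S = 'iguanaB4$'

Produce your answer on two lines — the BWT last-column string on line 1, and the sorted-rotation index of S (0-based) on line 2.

All 9 rotations (rotation i = S[i:]+S[:i]):
  rot[0] = iguanaB4$
  rot[1] = guanaB4$i
  rot[2] = uanaB4$ig
  rot[3] = anaB4$igu
  rot[4] = naB4$igua
  rot[5] = aB4$iguan
  rot[6] = B4$iguana
  rot[7] = 4$iguanaB
  rot[8] = $iguanaB4
Sorted (with $ < everything):
  sorted[0] = $iguanaB4  (last char: '4')
  sorted[1] = 4$iguanaB  (last char: 'B')
  sorted[2] = B4$iguana  (last char: 'a')
  sorted[3] = aB4$iguan  (last char: 'n')
  sorted[4] = anaB4$igu  (last char: 'u')
  sorted[5] = guanaB4$i  (last char: 'i')
  sorted[6] = iguanaB4$  (last char: '$')
  sorted[7] = naB4$igua  (last char: 'a')
  sorted[8] = uanaB4$ig  (last char: 'g')
Last column: 4Banui$ag
Original string S is at sorted index 6

Answer: 4Banui$ag
6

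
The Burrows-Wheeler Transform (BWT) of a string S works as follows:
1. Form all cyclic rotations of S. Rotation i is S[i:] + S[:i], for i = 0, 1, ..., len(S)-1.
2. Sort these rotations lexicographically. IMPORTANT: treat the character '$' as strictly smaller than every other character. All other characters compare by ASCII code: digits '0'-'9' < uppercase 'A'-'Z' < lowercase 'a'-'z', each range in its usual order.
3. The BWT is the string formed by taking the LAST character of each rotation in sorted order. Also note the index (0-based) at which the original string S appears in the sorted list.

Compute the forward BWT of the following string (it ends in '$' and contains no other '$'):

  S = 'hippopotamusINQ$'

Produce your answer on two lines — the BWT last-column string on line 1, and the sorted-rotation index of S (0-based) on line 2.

Answer: QsINt$happpoiuom
5

Derivation:
All 16 rotations (rotation i = S[i:]+S[:i]):
  rot[0] = hippopotamusINQ$
  rot[1] = ippopotamusINQ$h
  rot[2] = ppopotamusINQ$hi
  rot[3] = popotamusINQ$hip
  rot[4] = opotamusINQ$hipp
  rot[5] = potamusINQ$hippo
  rot[6] = otamusINQ$hippop
  rot[7] = tamusINQ$hippopo
  rot[8] = amusINQ$hippopot
  rot[9] = musINQ$hippopota
  rot[10] = usINQ$hippopotam
  rot[11] = sINQ$hippopotamu
  rot[12] = INQ$hippopotamus
  rot[13] = NQ$hippopotamusI
  rot[14] = Q$hippopotamusIN
  rot[15] = $hippopotamusINQ
Sorted (with $ < everything):
  sorted[0] = $hippopotamusINQ  (last char: 'Q')
  sorted[1] = INQ$hippopotamus  (last char: 's')
  sorted[2] = NQ$hippopotamusI  (last char: 'I')
  sorted[3] = Q$hippopotamusIN  (last char: 'N')
  sorted[4] = amusINQ$hippopot  (last char: 't')
  sorted[5] = hippopotamusINQ$  (last char: '$')
  sorted[6] = ippopotamusINQ$h  (last char: 'h')
  sorted[7] = musINQ$hippopota  (last char: 'a')
  sorted[8] = opotamusINQ$hipp  (last char: 'p')
  sorted[9] = otamusINQ$hippop  (last char: 'p')
  sorted[10] = popotamusINQ$hip  (last char: 'p')
  sorted[11] = potamusINQ$hippo  (last char: 'o')
  sorted[12] = ppopotamusINQ$hi  (last char: 'i')
  sorted[13] = sINQ$hippopotamu  (last char: 'u')
  sorted[14] = tamusINQ$hippopo  (last char: 'o')
  sorted[15] = usINQ$hippopotam  (last char: 'm')
Last column: QsINt$happpoiuom
Original string S is at sorted index 5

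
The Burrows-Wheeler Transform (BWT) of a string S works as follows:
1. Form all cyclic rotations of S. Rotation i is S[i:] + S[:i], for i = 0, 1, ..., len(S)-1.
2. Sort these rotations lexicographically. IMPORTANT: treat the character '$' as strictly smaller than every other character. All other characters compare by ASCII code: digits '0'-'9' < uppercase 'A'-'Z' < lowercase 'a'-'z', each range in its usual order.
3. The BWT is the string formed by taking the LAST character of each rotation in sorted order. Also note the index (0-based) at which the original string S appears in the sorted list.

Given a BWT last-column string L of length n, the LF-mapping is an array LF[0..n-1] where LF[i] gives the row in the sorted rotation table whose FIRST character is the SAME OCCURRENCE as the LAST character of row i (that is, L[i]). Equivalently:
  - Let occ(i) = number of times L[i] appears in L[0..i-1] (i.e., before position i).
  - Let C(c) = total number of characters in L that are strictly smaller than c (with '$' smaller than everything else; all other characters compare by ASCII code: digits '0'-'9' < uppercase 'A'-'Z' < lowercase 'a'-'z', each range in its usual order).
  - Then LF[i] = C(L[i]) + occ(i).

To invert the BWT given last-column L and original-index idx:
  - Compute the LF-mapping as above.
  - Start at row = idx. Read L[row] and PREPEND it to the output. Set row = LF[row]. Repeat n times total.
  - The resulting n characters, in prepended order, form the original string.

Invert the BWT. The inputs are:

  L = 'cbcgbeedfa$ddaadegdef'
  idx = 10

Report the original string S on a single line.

Answer: ddfgfdcaebbaddeegaec$

Derivation:
LF mapping: 6 4 7 19 5 13 14 8 17 1 0 9 10 2 3 11 15 20 12 16 18
Walk LF starting at row 10, prepending L[row]:
  step 1: row=10, L[10]='$', prepend. Next row=LF[10]=0
  step 2: row=0, L[0]='c', prepend. Next row=LF[0]=6
  step 3: row=6, L[6]='e', prepend. Next row=LF[6]=14
  step 4: row=14, L[14]='a', prepend. Next row=LF[14]=3
  step 5: row=3, L[3]='g', prepend. Next row=LF[3]=19
  step 6: row=19, L[19]='e', prepend. Next row=LF[19]=16
  step 7: row=16, L[16]='e', prepend. Next row=LF[16]=15
  step 8: row=15, L[15]='d', prepend. Next row=LF[15]=11
  step 9: row=11, L[11]='d', prepend. Next row=LF[11]=9
  step 10: row=9, L[9]='a', prepend. Next row=LF[9]=1
  step 11: row=1, L[1]='b', prepend. Next row=LF[1]=4
  step 12: row=4, L[4]='b', prepend. Next row=LF[4]=5
  step 13: row=5, L[5]='e', prepend. Next row=LF[5]=13
  step 14: row=13, L[13]='a', prepend. Next row=LF[13]=2
  step 15: row=2, L[2]='c', prepend. Next row=LF[2]=7
  step 16: row=7, L[7]='d', prepend. Next row=LF[7]=8
  step 17: row=8, L[8]='f', prepend. Next row=LF[8]=17
  step 18: row=17, L[17]='g', prepend. Next row=LF[17]=20
  step 19: row=20, L[20]='f', prepend. Next row=LF[20]=18
  step 20: row=18, L[18]='d', prepend. Next row=LF[18]=12
  step 21: row=12, L[12]='d', prepend. Next row=LF[12]=10
Reversed output: ddfgfdcaebbaddeegaec$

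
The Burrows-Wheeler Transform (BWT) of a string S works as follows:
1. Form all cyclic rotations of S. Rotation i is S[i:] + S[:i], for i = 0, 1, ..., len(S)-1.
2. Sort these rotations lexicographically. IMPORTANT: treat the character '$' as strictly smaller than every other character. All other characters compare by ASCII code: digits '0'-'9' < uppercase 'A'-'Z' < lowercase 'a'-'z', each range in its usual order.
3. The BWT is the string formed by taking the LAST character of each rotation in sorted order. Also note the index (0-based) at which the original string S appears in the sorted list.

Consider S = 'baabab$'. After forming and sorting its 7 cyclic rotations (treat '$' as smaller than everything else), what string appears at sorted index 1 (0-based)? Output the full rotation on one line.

All 7 rotations (rotation i = S[i:]+S[:i]):
  rot[0] = baabab$
  rot[1] = aabab$b
  rot[2] = abab$ba
  rot[3] = bab$baa
  rot[4] = ab$baab
  rot[5] = b$baaba
  rot[6] = $baabab
Sorted (with $ < everything):
  sorted[0] = $baabab
  sorted[1] = aabab$b
  sorted[2] = ab$baab
  sorted[3] = abab$ba
  sorted[4] = b$baaba
  sorted[5] = baabab$
  sorted[6] = bab$baa
sorted[1] = aabab$b

Answer: aabab$b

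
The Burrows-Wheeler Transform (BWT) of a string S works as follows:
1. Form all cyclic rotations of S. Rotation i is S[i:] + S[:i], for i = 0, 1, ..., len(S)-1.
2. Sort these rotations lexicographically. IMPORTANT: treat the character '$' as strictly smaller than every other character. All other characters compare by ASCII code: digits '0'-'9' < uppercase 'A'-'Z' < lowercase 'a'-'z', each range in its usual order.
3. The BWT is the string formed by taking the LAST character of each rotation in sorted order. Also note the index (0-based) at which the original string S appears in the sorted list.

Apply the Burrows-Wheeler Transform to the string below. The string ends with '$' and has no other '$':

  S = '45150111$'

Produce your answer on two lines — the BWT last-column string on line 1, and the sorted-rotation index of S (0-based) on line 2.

All 9 rotations (rotation i = S[i:]+S[:i]):
  rot[0] = 45150111$
  rot[1] = 5150111$4
  rot[2] = 150111$45
  rot[3] = 50111$451
  rot[4] = 0111$4515
  rot[5] = 111$45150
  rot[6] = 11$451501
  rot[7] = 1$4515011
  rot[8] = $45150111
Sorted (with $ < everything):
  sorted[0] = $45150111  (last char: '1')
  sorted[1] = 0111$4515  (last char: '5')
  sorted[2] = 1$4515011  (last char: '1')
  sorted[3] = 11$451501  (last char: '1')
  sorted[4] = 111$45150  (last char: '0')
  sorted[5] = 150111$45  (last char: '5')
  sorted[6] = 45150111$  (last char: '$')
  sorted[7] = 50111$451  (last char: '1')
  sorted[8] = 5150111$4  (last char: '4')
Last column: 151105$14
Original string S is at sorted index 6

Answer: 151105$14
6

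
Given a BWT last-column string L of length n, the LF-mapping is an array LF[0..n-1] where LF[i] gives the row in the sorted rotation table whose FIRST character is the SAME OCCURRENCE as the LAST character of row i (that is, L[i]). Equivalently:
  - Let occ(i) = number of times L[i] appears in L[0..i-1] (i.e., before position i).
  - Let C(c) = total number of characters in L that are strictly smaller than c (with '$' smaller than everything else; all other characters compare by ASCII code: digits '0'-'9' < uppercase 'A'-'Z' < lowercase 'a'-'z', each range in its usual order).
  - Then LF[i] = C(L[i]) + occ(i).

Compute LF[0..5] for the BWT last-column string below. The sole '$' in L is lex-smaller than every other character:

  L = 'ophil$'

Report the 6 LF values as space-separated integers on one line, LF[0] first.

Char counts: '$':1, 'h':1, 'i':1, 'l':1, 'o':1, 'p':1
C (first-col start): C('$')=0, C('h')=1, C('i')=2, C('l')=3, C('o')=4, C('p')=5
L[0]='o': occ=0, LF[0]=C('o')+0=4+0=4
L[1]='p': occ=0, LF[1]=C('p')+0=5+0=5
L[2]='h': occ=0, LF[2]=C('h')+0=1+0=1
L[3]='i': occ=0, LF[3]=C('i')+0=2+0=2
L[4]='l': occ=0, LF[4]=C('l')+0=3+0=3
L[5]='$': occ=0, LF[5]=C('$')+0=0+0=0

Answer: 4 5 1 2 3 0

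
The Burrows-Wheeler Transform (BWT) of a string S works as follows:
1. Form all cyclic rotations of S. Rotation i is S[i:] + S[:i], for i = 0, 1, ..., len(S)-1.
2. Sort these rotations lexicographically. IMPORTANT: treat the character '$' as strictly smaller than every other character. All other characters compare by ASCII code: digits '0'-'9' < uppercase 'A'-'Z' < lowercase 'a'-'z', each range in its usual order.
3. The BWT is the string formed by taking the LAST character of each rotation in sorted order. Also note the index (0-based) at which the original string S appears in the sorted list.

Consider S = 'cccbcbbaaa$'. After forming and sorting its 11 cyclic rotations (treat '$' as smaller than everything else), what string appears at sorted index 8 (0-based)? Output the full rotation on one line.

Answer: cbcbbaaa$cc

Derivation:
All 11 rotations (rotation i = S[i:]+S[:i]):
  rot[0] = cccbcbbaaa$
  rot[1] = ccbcbbaaa$c
  rot[2] = cbcbbaaa$cc
  rot[3] = bcbbaaa$ccc
  rot[4] = cbbaaa$cccb
  rot[5] = bbaaa$cccbc
  rot[6] = baaa$cccbcb
  rot[7] = aaa$cccbcbb
  rot[8] = aa$cccbcbba
  rot[9] = a$cccbcbbaa
  rot[10] = $cccbcbbaaa
Sorted (with $ < everything):
  sorted[0] = $cccbcbbaaa
  sorted[1] = a$cccbcbbaa
  sorted[2] = aa$cccbcbba
  sorted[3] = aaa$cccbcbb
  sorted[4] = baaa$cccbcb
  sorted[5] = bbaaa$cccbc
  sorted[6] = bcbbaaa$ccc
  sorted[7] = cbbaaa$cccb
  sorted[8] = cbcbbaaa$cc
  sorted[9] = ccbcbbaaa$c
  sorted[10] = cccbcbbaaa$
sorted[8] = cbcbbaaa$cc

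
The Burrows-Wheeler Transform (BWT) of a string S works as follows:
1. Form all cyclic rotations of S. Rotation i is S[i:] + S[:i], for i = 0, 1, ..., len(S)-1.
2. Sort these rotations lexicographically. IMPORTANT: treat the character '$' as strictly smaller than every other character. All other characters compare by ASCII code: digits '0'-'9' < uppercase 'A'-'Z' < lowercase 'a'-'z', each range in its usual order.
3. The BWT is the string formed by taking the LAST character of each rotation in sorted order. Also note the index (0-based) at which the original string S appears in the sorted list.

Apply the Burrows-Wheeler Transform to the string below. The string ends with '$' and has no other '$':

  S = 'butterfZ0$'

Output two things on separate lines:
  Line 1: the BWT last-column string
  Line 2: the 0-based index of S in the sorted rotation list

Answer: 0Zf$tretub
3

Derivation:
All 10 rotations (rotation i = S[i:]+S[:i]):
  rot[0] = butterfZ0$
  rot[1] = utterfZ0$b
  rot[2] = tterfZ0$bu
  rot[3] = terfZ0$but
  rot[4] = erfZ0$butt
  rot[5] = rfZ0$butte
  rot[6] = fZ0$butter
  rot[7] = Z0$butterf
  rot[8] = 0$butterfZ
  rot[9] = $butterfZ0
Sorted (with $ < everything):
  sorted[0] = $butterfZ0  (last char: '0')
  sorted[1] = 0$butterfZ  (last char: 'Z')
  sorted[2] = Z0$butterf  (last char: 'f')
  sorted[3] = butterfZ0$  (last char: '$')
  sorted[4] = erfZ0$butt  (last char: 't')
  sorted[5] = fZ0$butter  (last char: 'r')
  sorted[6] = rfZ0$butte  (last char: 'e')
  sorted[7] = terfZ0$but  (last char: 't')
  sorted[8] = tterfZ0$bu  (last char: 'u')
  sorted[9] = utterfZ0$b  (last char: 'b')
Last column: 0Zf$tretub
Original string S is at sorted index 3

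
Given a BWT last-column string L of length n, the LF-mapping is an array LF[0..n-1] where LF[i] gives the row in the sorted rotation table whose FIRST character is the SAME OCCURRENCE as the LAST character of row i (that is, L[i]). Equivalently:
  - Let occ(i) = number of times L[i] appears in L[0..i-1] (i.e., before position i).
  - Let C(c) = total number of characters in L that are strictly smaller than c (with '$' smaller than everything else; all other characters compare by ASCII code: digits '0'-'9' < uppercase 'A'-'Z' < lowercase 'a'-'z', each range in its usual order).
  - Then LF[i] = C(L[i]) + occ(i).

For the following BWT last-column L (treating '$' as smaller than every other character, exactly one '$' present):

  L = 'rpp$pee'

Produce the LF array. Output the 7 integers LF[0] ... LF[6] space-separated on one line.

Char counts: '$':1, 'e':2, 'p':3, 'r':1
C (first-col start): C('$')=0, C('e')=1, C('p')=3, C('r')=6
L[0]='r': occ=0, LF[0]=C('r')+0=6+0=6
L[1]='p': occ=0, LF[1]=C('p')+0=3+0=3
L[2]='p': occ=1, LF[2]=C('p')+1=3+1=4
L[3]='$': occ=0, LF[3]=C('$')+0=0+0=0
L[4]='p': occ=2, LF[4]=C('p')+2=3+2=5
L[5]='e': occ=0, LF[5]=C('e')+0=1+0=1
L[6]='e': occ=1, LF[6]=C('e')+1=1+1=2

Answer: 6 3 4 0 5 1 2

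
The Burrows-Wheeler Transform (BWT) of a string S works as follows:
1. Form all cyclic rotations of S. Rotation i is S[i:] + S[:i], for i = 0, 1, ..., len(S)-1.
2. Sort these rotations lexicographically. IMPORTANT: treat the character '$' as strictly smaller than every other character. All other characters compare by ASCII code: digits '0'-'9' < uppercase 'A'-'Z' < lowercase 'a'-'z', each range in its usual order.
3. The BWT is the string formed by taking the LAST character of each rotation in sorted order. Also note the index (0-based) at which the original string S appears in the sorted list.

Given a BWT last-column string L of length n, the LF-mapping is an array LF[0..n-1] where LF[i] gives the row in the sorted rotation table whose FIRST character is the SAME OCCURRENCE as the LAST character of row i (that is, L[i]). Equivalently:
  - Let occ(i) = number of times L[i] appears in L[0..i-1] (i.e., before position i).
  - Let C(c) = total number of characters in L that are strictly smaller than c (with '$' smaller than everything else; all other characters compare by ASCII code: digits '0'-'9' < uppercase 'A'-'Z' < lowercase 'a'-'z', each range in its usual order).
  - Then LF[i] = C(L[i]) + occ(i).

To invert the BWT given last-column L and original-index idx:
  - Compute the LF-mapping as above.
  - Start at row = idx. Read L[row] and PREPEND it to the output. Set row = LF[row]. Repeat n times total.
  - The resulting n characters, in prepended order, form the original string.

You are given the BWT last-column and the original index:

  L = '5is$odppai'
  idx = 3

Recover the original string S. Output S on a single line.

LF mapping: 1 4 9 0 6 3 7 8 2 5
Walk LF starting at row 3, prepending L[row]:
  step 1: row=3, L[3]='$', prepend. Next row=LF[3]=0
  step 2: row=0, L[0]='5', prepend. Next row=LF[0]=1
  step 3: row=1, L[1]='i', prepend. Next row=LF[1]=4
  step 4: row=4, L[4]='o', prepend. Next row=LF[4]=6
  step 5: row=6, L[6]='p', prepend. Next row=LF[6]=7
  step 6: row=7, L[7]='p', prepend. Next row=LF[7]=8
  step 7: row=8, L[8]='a', prepend. Next row=LF[8]=2
  step 8: row=2, L[2]='s', prepend. Next row=LF[2]=9
  step 9: row=9, L[9]='i', prepend. Next row=LF[9]=5
  step 10: row=5, L[5]='d', prepend. Next row=LF[5]=3
Reversed output: disappoi5$

Answer: disappoi5$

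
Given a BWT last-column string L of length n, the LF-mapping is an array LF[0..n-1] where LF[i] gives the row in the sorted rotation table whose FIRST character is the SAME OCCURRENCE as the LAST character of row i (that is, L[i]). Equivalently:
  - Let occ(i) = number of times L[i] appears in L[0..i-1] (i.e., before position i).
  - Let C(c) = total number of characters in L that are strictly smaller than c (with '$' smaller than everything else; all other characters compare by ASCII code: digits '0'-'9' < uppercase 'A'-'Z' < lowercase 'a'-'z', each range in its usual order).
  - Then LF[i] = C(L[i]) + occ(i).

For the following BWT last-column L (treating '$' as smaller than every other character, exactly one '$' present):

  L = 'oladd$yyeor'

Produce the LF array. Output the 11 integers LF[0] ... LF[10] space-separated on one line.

Answer: 6 5 1 2 3 0 9 10 4 7 8

Derivation:
Char counts: '$':1, 'a':1, 'd':2, 'e':1, 'l':1, 'o':2, 'r':1, 'y':2
C (first-col start): C('$')=0, C('a')=1, C('d')=2, C('e')=4, C('l')=5, C('o')=6, C('r')=8, C('y')=9
L[0]='o': occ=0, LF[0]=C('o')+0=6+0=6
L[1]='l': occ=0, LF[1]=C('l')+0=5+0=5
L[2]='a': occ=0, LF[2]=C('a')+0=1+0=1
L[3]='d': occ=0, LF[3]=C('d')+0=2+0=2
L[4]='d': occ=1, LF[4]=C('d')+1=2+1=3
L[5]='$': occ=0, LF[5]=C('$')+0=0+0=0
L[6]='y': occ=0, LF[6]=C('y')+0=9+0=9
L[7]='y': occ=1, LF[7]=C('y')+1=9+1=10
L[8]='e': occ=0, LF[8]=C('e')+0=4+0=4
L[9]='o': occ=1, LF[9]=C('o')+1=6+1=7
L[10]='r': occ=0, LF[10]=C('r')+0=8+0=8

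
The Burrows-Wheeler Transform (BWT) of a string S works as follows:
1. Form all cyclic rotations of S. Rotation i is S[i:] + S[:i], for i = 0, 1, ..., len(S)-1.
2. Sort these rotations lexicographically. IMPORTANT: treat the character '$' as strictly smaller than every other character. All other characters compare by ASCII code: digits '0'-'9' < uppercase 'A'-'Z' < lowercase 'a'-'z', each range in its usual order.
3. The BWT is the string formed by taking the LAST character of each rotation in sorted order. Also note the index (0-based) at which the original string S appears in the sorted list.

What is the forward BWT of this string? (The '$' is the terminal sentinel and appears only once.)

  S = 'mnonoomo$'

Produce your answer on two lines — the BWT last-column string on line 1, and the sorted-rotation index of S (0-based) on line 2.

Answer: o$omomonn
1

Derivation:
All 9 rotations (rotation i = S[i:]+S[:i]):
  rot[0] = mnonoomo$
  rot[1] = nonoomo$m
  rot[2] = onoomo$mn
  rot[3] = noomo$mno
  rot[4] = oomo$mnon
  rot[5] = omo$mnono
  rot[6] = mo$mnonoo
  rot[7] = o$mnonoom
  rot[8] = $mnonoomo
Sorted (with $ < everything):
  sorted[0] = $mnonoomo  (last char: 'o')
  sorted[1] = mnonoomo$  (last char: '$')
  sorted[2] = mo$mnonoo  (last char: 'o')
  sorted[3] = nonoomo$m  (last char: 'm')
  sorted[4] = noomo$mno  (last char: 'o')
  sorted[5] = o$mnonoom  (last char: 'm')
  sorted[6] = omo$mnono  (last char: 'o')
  sorted[7] = onoomo$mn  (last char: 'n')
  sorted[8] = oomo$mnon  (last char: 'n')
Last column: o$omomonn
Original string S is at sorted index 1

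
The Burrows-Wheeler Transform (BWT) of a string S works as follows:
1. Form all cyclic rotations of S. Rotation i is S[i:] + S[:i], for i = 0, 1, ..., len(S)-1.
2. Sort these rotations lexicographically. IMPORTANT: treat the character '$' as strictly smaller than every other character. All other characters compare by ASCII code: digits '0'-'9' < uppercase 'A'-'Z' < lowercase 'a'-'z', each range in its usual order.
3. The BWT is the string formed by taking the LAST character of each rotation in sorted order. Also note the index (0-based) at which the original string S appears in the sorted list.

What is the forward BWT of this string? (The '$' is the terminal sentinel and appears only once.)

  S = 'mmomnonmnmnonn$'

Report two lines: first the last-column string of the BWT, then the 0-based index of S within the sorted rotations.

Answer: n$nonmnomommmnn
1

Derivation:
All 15 rotations (rotation i = S[i:]+S[:i]):
  rot[0] = mmomnonmnmnonn$
  rot[1] = momnonmnmnonn$m
  rot[2] = omnonmnmnonn$mm
  rot[3] = mnonmnmnonn$mmo
  rot[4] = nonmnmnonn$mmom
  rot[5] = onmnmnonn$mmomn
  rot[6] = nmnmnonn$mmomno
  rot[7] = mnmnonn$mmomnon
  rot[8] = nmnonn$mmomnonm
  rot[9] = mnonn$mmomnonmn
  rot[10] = nonn$mmomnonmnm
  rot[11] = onn$mmomnonmnmn
  rot[12] = nn$mmomnonmnmno
  rot[13] = n$mmomnonmnmnon
  rot[14] = $mmomnonmnmnonn
Sorted (with $ < everything):
  sorted[0] = $mmomnonmnmnonn  (last char: 'n')
  sorted[1] = mmomnonmnmnonn$  (last char: '$')
  sorted[2] = mnmnonn$mmomnon  (last char: 'n')
  sorted[3] = mnonmnmnonn$mmo  (last char: 'o')
  sorted[4] = mnonn$mmomnonmn  (last char: 'n')
  sorted[5] = momnonmnmnonn$m  (last char: 'm')
  sorted[6] = n$mmomnonmnmnon  (last char: 'n')
  sorted[7] = nmnmnonn$mmomno  (last char: 'o')
  sorted[8] = nmnonn$mmomnonm  (last char: 'm')
  sorted[9] = nn$mmomnonmnmno  (last char: 'o')
  sorted[10] = nonmnmnonn$mmom  (last char: 'm')
  sorted[11] = nonn$mmomnonmnm  (last char: 'm')
  sorted[12] = omnonmnmnonn$mm  (last char: 'm')
  sorted[13] = onmnmnonn$mmomn  (last char: 'n')
  sorted[14] = onn$mmomnonmnmn  (last char: 'n')
Last column: n$nonmnomommmnn
Original string S is at sorted index 1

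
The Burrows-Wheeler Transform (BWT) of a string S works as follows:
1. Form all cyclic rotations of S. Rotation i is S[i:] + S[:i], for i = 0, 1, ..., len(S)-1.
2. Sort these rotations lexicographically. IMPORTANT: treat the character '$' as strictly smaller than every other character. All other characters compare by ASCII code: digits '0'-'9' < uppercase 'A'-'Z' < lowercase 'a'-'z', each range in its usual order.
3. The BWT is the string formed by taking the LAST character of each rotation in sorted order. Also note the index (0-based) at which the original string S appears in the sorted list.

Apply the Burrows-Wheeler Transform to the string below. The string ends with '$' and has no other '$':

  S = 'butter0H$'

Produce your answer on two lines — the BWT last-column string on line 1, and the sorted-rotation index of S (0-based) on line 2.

All 9 rotations (rotation i = S[i:]+S[:i]):
  rot[0] = butter0H$
  rot[1] = utter0H$b
  rot[2] = tter0H$bu
  rot[3] = ter0H$but
  rot[4] = er0H$butt
  rot[5] = r0H$butte
  rot[6] = 0H$butter
  rot[7] = H$butter0
  rot[8] = $butter0H
Sorted (with $ < everything):
  sorted[0] = $butter0H  (last char: 'H')
  sorted[1] = 0H$butter  (last char: 'r')
  sorted[2] = H$butter0  (last char: '0')
  sorted[3] = butter0H$  (last char: '$')
  sorted[4] = er0H$butt  (last char: 't')
  sorted[5] = r0H$butte  (last char: 'e')
  sorted[6] = ter0H$but  (last char: 't')
  sorted[7] = tter0H$bu  (last char: 'u')
  sorted[8] = utter0H$b  (last char: 'b')
Last column: Hr0$tetub
Original string S is at sorted index 3

Answer: Hr0$tetub
3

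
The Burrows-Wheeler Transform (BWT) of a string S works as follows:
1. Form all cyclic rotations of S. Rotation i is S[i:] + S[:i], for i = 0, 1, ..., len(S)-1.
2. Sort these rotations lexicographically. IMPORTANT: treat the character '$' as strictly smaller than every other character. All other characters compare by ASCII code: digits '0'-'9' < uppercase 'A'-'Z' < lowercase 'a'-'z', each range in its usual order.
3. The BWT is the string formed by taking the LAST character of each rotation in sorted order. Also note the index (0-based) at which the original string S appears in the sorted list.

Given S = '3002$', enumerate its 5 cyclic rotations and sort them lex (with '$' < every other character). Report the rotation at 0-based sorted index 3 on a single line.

Answer: 2$300

Derivation:
All 5 rotations (rotation i = S[i:]+S[:i]):
  rot[0] = 3002$
  rot[1] = 002$3
  rot[2] = 02$30
  rot[3] = 2$300
  rot[4] = $3002
Sorted (with $ < everything):
  sorted[0] = $3002
  sorted[1] = 002$3
  sorted[2] = 02$30
  sorted[3] = 2$300
  sorted[4] = 3002$
sorted[3] = 2$300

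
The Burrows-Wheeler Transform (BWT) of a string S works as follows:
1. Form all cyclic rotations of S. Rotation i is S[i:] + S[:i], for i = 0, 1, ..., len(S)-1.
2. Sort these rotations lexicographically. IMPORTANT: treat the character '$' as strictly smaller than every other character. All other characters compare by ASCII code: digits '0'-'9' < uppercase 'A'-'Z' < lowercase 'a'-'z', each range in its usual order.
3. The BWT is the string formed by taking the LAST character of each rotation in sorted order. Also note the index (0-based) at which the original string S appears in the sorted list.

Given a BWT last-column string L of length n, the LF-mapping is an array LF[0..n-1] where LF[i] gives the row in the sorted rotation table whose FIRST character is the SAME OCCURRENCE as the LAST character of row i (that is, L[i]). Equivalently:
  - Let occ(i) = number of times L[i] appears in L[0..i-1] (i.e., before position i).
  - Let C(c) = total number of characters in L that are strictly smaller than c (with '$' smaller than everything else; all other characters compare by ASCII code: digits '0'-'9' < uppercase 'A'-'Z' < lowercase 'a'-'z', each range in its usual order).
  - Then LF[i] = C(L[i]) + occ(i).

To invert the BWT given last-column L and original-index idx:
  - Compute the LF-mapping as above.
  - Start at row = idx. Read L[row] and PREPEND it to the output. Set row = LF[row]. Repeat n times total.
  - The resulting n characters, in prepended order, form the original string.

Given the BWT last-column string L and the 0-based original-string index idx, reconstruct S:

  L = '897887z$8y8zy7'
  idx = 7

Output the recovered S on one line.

Answer: 88y97787zyz88$

Derivation:
LF mapping: 4 9 1 5 6 2 12 0 7 10 8 13 11 3
Walk LF starting at row 7, prepending L[row]:
  step 1: row=7, L[7]='$', prepend. Next row=LF[7]=0
  step 2: row=0, L[0]='8', prepend. Next row=LF[0]=4
  step 3: row=4, L[4]='8', prepend. Next row=LF[4]=6
  step 4: row=6, L[6]='z', prepend. Next row=LF[6]=12
  step 5: row=12, L[12]='y', prepend. Next row=LF[12]=11
  step 6: row=11, L[11]='z', prepend. Next row=LF[11]=13
  step 7: row=13, L[13]='7', prepend. Next row=LF[13]=3
  step 8: row=3, L[3]='8', prepend. Next row=LF[3]=5
  step 9: row=5, L[5]='7', prepend. Next row=LF[5]=2
  step 10: row=2, L[2]='7', prepend. Next row=LF[2]=1
  step 11: row=1, L[1]='9', prepend. Next row=LF[1]=9
  step 12: row=9, L[9]='y', prepend. Next row=LF[9]=10
  step 13: row=10, L[10]='8', prepend. Next row=LF[10]=8
  step 14: row=8, L[8]='8', prepend. Next row=LF[8]=7
Reversed output: 88y97787zyz88$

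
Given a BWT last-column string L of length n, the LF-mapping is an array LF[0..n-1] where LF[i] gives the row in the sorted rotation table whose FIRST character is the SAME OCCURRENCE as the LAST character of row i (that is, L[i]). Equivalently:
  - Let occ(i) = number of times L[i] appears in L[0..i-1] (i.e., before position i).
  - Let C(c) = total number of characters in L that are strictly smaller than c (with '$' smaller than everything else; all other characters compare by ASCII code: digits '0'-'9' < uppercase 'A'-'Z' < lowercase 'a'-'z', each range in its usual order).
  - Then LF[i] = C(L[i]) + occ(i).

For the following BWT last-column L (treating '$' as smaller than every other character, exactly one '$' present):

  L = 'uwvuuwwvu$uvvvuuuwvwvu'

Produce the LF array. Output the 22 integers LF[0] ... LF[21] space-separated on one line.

Answer: 1 17 10 2 3 18 19 11 4 0 5 12 13 14 6 7 8 20 15 21 16 9

Derivation:
Char counts: '$':1, 'u':9, 'v':7, 'w':5
C (first-col start): C('$')=0, C('u')=1, C('v')=10, C('w')=17
L[0]='u': occ=0, LF[0]=C('u')+0=1+0=1
L[1]='w': occ=0, LF[1]=C('w')+0=17+0=17
L[2]='v': occ=0, LF[2]=C('v')+0=10+0=10
L[3]='u': occ=1, LF[3]=C('u')+1=1+1=2
L[4]='u': occ=2, LF[4]=C('u')+2=1+2=3
L[5]='w': occ=1, LF[5]=C('w')+1=17+1=18
L[6]='w': occ=2, LF[6]=C('w')+2=17+2=19
L[7]='v': occ=1, LF[7]=C('v')+1=10+1=11
L[8]='u': occ=3, LF[8]=C('u')+3=1+3=4
L[9]='$': occ=0, LF[9]=C('$')+0=0+0=0
L[10]='u': occ=4, LF[10]=C('u')+4=1+4=5
L[11]='v': occ=2, LF[11]=C('v')+2=10+2=12
L[12]='v': occ=3, LF[12]=C('v')+3=10+3=13
L[13]='v': occ=4, LF[13]=C('v')+4=10+4=14
L[14]='u': occ=5, LF[14]=C('u')+5=1+5=6
L[15]='u': occ=6, LF[15]=C('u')+6=1+6=7
L[16]='u': occ=7, LF[16]=C('u')+7=1+7=8
L[17]='w': occ=3, LF[17]=C('w')+3=17+3=20
L[18]='v': occ=5, LF[18]=C('v')+5=10+5=15
L[19]='w': occ=4, LF[19]=C('w')+4=17+4=21
L[20]='v': occ=6, LF[20]=C('v')+6=10+6=16
L[21]='u': occ=8, LF[21]=C('u')+8=1+8=9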